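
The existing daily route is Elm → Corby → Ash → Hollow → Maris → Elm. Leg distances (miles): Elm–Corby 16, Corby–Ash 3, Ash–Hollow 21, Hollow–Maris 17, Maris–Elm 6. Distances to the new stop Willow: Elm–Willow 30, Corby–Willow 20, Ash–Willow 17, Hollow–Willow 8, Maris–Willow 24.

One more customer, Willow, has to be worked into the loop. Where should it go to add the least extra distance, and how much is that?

+4 miles — insert Willow between Ash and Hollow.

Insertion cost between consecutive stops i–j is d(i,Willow) + d(Willow,j) − d(i,j):
  between Elm and Corby: 30 + 20 − 16 = 34
  between Corby and Ash: 20 + 17 − 3 = 34
  between Ash and Hollow: 17 + 8 − 21 = 4
  between Hollow and Maris: 8 + 24 − 17 = 15
  between Maris and Elm: 24 + 30 − 6 = 48
Cheapest insertion is between Ash and Hollow, adding 4.
New total = 63 + 4 = 67.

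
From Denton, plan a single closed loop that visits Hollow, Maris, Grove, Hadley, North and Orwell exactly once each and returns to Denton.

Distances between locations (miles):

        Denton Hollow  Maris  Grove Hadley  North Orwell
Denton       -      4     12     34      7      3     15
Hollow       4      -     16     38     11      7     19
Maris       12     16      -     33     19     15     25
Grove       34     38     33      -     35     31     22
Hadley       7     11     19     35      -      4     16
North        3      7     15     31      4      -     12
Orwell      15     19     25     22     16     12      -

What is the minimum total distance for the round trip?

There are 360 distinct closed tours to check (reversals are equivalent).
Denton - Hollow - Maris - Grove - Hadley - North - Orwell - Denton: 4+16+33+35+4+12+15 = 119
Denton - Hollow - Maris - Grove - Hadley - Orwell - North - Denton: 4+16+33+35+16+12+3 = 119
Denton - Hollow - Maris - Grove - North - Hadley - Orwell - Denton: 4+16+33+31+4+16+15 = 119
Denton - Hollow - Maris - Grove - North - Orwell - Hadley - Denton: 4+16+33+31+12+16+7 = 119
Denton - Hollow - Maris - Grove - Orwell - Hadley - North - Denton: 4+16+33+22+16+4+3 = 98
Denton - Hollow - Maris - Grove - Orwell - North - Hadley - Denton: 4+16+33+22+12+4+7 = 98
Denton - Hollow - Maris - Hadley - Grove - North - Orwell - Denton: 4+16+19+35+31+12+15 = 132
Denton - Hollow - Maris - Hadley - Grove - Orwell - North - Denton: 4+16+19+35+22+12+3 = 111
… (352 more)
The minimum is 98.
One optimal route: Denton → Hollow → Maris → Grove → Orwell → Hadley → North → Denton (or its reverse).

Shortest round trip = 98 miles.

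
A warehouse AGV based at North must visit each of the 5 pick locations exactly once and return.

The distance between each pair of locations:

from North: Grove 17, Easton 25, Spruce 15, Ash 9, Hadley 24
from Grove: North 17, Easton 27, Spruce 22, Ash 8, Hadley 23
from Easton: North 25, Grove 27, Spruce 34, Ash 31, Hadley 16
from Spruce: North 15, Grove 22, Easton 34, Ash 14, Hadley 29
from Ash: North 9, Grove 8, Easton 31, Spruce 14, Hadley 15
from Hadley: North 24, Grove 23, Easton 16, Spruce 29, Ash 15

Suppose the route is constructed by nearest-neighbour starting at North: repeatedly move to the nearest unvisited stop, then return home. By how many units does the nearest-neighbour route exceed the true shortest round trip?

The nearest-neighbour route is 8 longer than optimal.

North: Ash=9, Spruce=15, Grove=17, Hadley=24, Easton=25 ⇒ Ash
Ash: Grove=8, Spruce=14, Hadley=15, Easton=31 ⇒ Grove
Grove: Spruce=22, Hadley=23, Easton=27 ⇒ Spruce
Spruce: Hadley=29, Easton=34 ⇒ Hadley
Hadley: Easton=16 ⇒ Easton
NN route North → Ash → Grove → Spruce → Hadley → Easton → North costs 109.
Optimal: North → Easton → Hadley → Grove → Ash → Spruce → North costs 101 (by enumerating all 60 distinct tours).
Excess = 109 − 101 = 8.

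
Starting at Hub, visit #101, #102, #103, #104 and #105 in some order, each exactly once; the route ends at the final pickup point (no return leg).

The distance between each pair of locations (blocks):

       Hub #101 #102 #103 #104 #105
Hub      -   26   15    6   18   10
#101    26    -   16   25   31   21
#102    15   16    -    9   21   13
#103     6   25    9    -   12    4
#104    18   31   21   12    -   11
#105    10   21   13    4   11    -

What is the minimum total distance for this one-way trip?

There are 5! = 120 possible orderings.
Hub - #101 - #102 - #103 - #104 - #105: 26+16+9+12+11 = 74
Hub - #101 - #102 - #103 - #105 - #104: 26+16+9+4+11 = 66
Hub - #101 - #102 - #104 - #103 - #105: 26+16+21+12+4 = 79
Hub - #101 - #102 - #104 - #105 - #103: 26+16+21+11+4 = 78
Hub - #101 - #102 - #105 - #103 - #104: 26+16+13+4+12 = 71
Hub - #101 - #102 - #105 - #104 - #103: 26+16+13+11+12 = 78
Hub - #101 - #103 - #102 - #104 - #105: 26+25+9+21+11 = 92
Hub - #101 - #103 - #102 - #105 - #104: 26+25+9+13+11 = 84
Hub - #101 - #103 - #104 - #102 - #105: 26+25+12+21+13 = 97
Hub - #101 - #103 - #104 - #105 - #102: 26+25+12+11+13 = 87
Hub - #101 - #103 - #105 - #102 - #104: 26+25+4+13+21 = 89
Hub - #101 - #103 - #105 - #104 - #102: 26+25+4+11+21 = 87
Hub - #101 - #104 - #102 - #103 - #105: 26+31+21+9+4 = 91
Hub - #101 - #104 - #102 - #105 - #103: 26+31+21+13+4 = 95
… (106 more)
Hub - #103 - #104 - #105 - #102 - #101: 6+12+11+13+16 = 58  ← best
The minimum is 58.
One shortest path: Hub → #103 → #104 → #105 → #102 → #101.

Shortest open route: 58 blocks.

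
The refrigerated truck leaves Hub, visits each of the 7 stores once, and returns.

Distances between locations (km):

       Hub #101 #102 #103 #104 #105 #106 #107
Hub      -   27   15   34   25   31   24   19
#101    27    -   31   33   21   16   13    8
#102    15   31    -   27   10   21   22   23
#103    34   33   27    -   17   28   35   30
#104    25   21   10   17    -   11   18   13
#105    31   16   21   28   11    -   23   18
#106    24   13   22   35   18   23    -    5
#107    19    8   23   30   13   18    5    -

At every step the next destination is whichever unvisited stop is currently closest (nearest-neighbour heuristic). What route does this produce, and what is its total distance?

Total distance 134 km via the nearest-neighbour route Hub → #102 → #104 → #105 → #101 → #107 → #106 → #103 → Hub.

At Hub the remaining stops are #102 15, #107 19, #106 24, #104 25, #101 27, #105 31, #103 34; go to #102.
At #102 the remaining stops are #104 10, #105 21, #106 22, #107 23, #103 27, #101 31; go to #104.
At #104 the remaining stops are #105 11, #107 13, #103 17, #106 18, #101 21; go to #105.
At #105 the remaining stops are #101 16, #107 18, #106 23, #103 28; go to #101.
At #101 the remaining stops are #107 8, #106 13, #103 33; go to #107.
At #107 the remaining stops are #106 5, #103 30; go to #106.
At #106 the remaining stops are #103 35; go to #103.
Return #103→Hub: 34.
Total = 15 + 10 + 11 + 16 + 8 + 5 + 35 + 34 = 134.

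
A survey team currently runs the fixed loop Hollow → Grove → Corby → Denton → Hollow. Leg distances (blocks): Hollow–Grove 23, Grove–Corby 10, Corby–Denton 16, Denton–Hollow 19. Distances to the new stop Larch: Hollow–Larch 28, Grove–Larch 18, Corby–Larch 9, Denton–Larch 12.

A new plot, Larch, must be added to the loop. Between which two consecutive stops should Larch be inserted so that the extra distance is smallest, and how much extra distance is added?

Adding 5 blocks by placing Larch on the Corby–Denton leg.

Insertion cost between consecutive stops i–j is d(i,Larch) + d(Larch,j) − d(i,j):
  between Hollow and Grove: 28 + 18 − 23 = 23
  between Grove and Corby: 18 + 9 − 10 = 17
  between Corby and Denton: 9 + 12 − 16 = 5
  between Denton and Hollow: 12 + 28 − 19 = 21
Cheapest insertion is between Corby and Denton, adding 5.
New total = 68 + 5 = 73.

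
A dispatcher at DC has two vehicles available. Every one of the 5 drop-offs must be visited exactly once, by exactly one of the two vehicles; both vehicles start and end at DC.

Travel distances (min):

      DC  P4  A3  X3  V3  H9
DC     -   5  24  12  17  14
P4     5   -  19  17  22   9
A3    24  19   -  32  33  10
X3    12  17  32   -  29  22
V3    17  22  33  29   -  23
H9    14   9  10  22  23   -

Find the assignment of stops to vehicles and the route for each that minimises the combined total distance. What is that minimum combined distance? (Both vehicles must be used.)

There are 2^4 − 1 = 15 ways to divide the 5 stops into two non-empty groups. For each, the best each vehicle can do is its own shortest tour through its group:
  {P4} + {A3, X3, V3, H9}: 10 + 94 = 104
  {A3} + {P4, X3, V3, H9}: 48 + 78 = 126
  {P4, A3} + {X3, V3, H9}: 48 + 74 = 122
  {X3} + {P4, A3, V3, H9}: 24 + 74 = 98
  {P4, X3} + {A3, V3, H9}: 34 + 74 = 108
  {A3, X3} + {P4, V3, H9}: 68 + 54 = 122
  … (15 splits in total)
Best: vehicle 1 DC → X3 → DC = 24; vehicle 2 DC → P4 → A3 → H9 → V3 → DC = 74; combined 98.

98 min — the smallest possible combined total.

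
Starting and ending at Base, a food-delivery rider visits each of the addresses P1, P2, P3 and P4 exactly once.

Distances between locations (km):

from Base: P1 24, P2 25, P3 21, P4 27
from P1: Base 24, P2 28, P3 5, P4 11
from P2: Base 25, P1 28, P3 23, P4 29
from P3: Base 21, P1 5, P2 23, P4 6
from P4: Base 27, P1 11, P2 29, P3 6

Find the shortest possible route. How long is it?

With 4 stops there are 4!/2 = 12 distinct round trips (a route and its reverse cost the same).
Base→P1→P2→P3→P4→Base: 24+28+23+6+27 = 108
Base→P1→P2→P4→P3→Base: 24+28+29+6+21 = 108
Base→P1→P3→P2→P4→Base: 24+5+23+29+27 = 108
Base→P1→P3→P4→P2→Base: 24+5+6+29+25 = 89
Base→P1→P4→P2→P3→Base: 24+11+29+23+21 = 108
Base→P1→P4→P3→P2→Base: 24+11+6+23+25 = 89
Base→P2→P1→P3→P4→Base: 25+28+5+6+27 = 91
Base→P2→P1→P4→P3→Base: 25+28+11+6+21 = 91
Base→P2→P3→P1→P4→Base: 25+23+5+11+27 = 91
Base→P2→P4→P1→P3→Base: 25+29+11+5+21 = 91
Base→P3→P1→P2→P4→Base: 21+5+28+29+27 = 110
Base→P3→P2→P1→P4→Base: 21+23+28+11+27 = 110
The minimum is 89.
One optimal route: Base → P1 → P3 → P4 → P2 → Base (or its reverse).

Minimum total distance: 89 km.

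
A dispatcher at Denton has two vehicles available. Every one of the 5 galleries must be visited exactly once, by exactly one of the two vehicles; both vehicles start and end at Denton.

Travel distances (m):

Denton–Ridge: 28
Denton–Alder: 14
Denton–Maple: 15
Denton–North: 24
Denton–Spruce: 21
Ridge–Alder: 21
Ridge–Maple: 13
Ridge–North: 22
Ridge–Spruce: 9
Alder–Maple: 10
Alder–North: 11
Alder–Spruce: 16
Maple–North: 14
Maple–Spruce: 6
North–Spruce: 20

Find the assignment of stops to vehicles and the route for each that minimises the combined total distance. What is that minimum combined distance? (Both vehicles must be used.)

104 m — the smallest possible combined total.

Try each way of splitting the stops between the two vehicles (each non-empty) and, for each split, find the best tour for each vehicle:
  {Ridge} + {Alder, Maple, North, Spruce}: 56 + 66 = 122
  {Alder} + {Ridge, Maple, North, Spruce}: 28 + 76 = 104
  {Ridge, Alder} + {Maple, North, Spruce}: 63 + 65 = 128
  {Maple} + {Ridge, Alder, North, Spruce}: 30 + 77 = 107
  {Ridge, Maple} + {Alder, North, Spruce}: 56 + 66 = 122
  {Alder, Maple} + {Ridge, North, Spruce}: 39 + 76 = 115
  … (15 splits in total)
Best: vehicle 1 Denton → Alder → Denton = 28; vehicle 2 Denton → Maple → Spruce → Ridge → North → Denton = 76; combined 104.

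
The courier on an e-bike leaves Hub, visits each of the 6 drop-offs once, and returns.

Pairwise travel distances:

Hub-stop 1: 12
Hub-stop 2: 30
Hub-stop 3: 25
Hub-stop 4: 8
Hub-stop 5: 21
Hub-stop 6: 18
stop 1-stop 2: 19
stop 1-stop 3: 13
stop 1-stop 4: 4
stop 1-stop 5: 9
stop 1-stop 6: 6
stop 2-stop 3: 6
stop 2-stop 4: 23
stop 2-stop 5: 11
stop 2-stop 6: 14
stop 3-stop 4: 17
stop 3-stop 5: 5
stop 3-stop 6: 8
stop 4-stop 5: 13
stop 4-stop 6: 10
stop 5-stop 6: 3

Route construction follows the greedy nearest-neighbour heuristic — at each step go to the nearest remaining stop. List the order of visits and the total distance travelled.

62 along Hub → stop 4 → stop 1 → stop 6 → stop 5 → stop 3 → stop 2 → Hub.

From Hub: distances to unvisited — stop 4=8, stop 1=12, stop 6=18, stop 5=21, stop 3=25, stop 2=30. Nearest is stop 4 (8).
From stop 4: distances to unvisited — stop 1=4, stop 6=10, stop 5=13, stop 3=17, stop 2=23. Nearest is stop 1 (4).
From stop 1: distances to unvisited — stop 6=6, stop 5=9, stop 3=13, stop 2=19. Nearest is stop 6 (6).
From stop 6: distances to unvisited — stop 5=3, stop 3=8, stop 2=14. Nearest is stop 5 (3).
From stop 5: distances to unvisited — stop 3=5, stop 2=11. Nearest is stop 3 (5).
From stop 3: distances to unvisited — stop 2=6. Nearest is stop 2 (6).
Return stop 2→Hub: 30.
Total = 8 + 4 + 6 + 3 + 5 + 6 + 30 = 62.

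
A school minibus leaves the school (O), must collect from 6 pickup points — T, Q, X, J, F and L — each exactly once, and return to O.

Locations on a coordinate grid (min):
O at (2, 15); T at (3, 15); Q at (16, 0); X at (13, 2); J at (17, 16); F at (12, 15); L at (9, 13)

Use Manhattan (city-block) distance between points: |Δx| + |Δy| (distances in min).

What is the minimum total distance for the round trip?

O→T→Q→X→J→F→L→O: 1+28+5+18+6+5+9 = 72
O→T→Q→X→J→L→F→O: 1+28+5+18+11+5+10 = 78
O→T→Q→X→F→J→L→O: 1+28+5+14+6+11+9 = 74
O→T→Q→X→F→L→J→O: 1+28+5+14+5+11+16 = 80
O→T→Q→X→L→J→F→O: 1+28+5+15+11+6+10 = 76
O→T→Q→X→L→F→J→O: 1+28+5+15+5+6+16 = 76
O→T→Q→J→X→F→L→O: 1+28+17+18+14+5+9 = 92
O→T→Q→J→X→L→F→O: 1+28+17+18+15+5+10 = 94
… (352 more)
O→T→F→J→Q→X→L→O: 1+9+6+17+5+15+9 = 62  ← best
The minimum is 62.
One optimal route: O → T → F → J → Q → X → L → O (or its reverse).

Shortest round trip = 62 min.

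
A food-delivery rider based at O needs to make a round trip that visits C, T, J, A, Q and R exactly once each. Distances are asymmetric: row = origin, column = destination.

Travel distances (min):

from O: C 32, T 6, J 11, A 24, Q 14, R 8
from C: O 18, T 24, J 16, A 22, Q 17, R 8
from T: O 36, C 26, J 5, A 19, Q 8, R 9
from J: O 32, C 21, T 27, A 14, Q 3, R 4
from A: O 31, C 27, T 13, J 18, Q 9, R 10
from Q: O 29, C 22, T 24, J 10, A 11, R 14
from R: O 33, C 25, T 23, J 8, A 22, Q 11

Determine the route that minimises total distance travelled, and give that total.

O → C → T → J → A → Q → R → O: 32+24+5+14+9+14+33 = 131
O → C → T → J → A → R → Q → O: 32+24+5+14+10+11+29 = 125
O → C → T → J → Q → A → R → O: 32+24+5+3+11+10+33 = 118
O → C → T → J → Q → R → A → O: 32+24+5+3+14+22+31 = 131
O → C → T → J → R → A → Q → O: 32+24+5+4+22+9+29 = 125
O → C → T → J → R → Q → A → O: 32+24+5+4+11+11+31 = 118
O → C → T → A → J → Q → R → O: 32+24+19+18+3+14+33 = 143
O → C → T → A → J → R → Q → O: 32+24+19+18+4+11+29 = 137
… (712 more)
O → T → J → Q → A → R → C → O: 6+5+3+11+10+25+18 = 78  ← best
The minimum is 78.
One optimal route: O → T → J → Q → A → R → C → O.

Minimum total distance: 78 min.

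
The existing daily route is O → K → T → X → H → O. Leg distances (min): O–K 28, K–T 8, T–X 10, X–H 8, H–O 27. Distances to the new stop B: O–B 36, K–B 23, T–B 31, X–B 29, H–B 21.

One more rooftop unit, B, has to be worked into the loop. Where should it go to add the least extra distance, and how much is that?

Minimum extra distance: 30 min, inserting B between H and O.

Insertion cost between consecutive stops i–j is d(i,B) + d(B,j) − d(i,j):
  between O and K: 36 + 23 − 28 = 31
  between K and T: 23 + 31 − 8 = 46
  between T and X: 31 + 29 − 10 = 50
  between X and H: 29 + 21 − 8 = 42
  between H and O: 21 + 36 − 27 = 30
Cheapest insertion is between H and O, adding 30.
New total = 81 + 30 = 111.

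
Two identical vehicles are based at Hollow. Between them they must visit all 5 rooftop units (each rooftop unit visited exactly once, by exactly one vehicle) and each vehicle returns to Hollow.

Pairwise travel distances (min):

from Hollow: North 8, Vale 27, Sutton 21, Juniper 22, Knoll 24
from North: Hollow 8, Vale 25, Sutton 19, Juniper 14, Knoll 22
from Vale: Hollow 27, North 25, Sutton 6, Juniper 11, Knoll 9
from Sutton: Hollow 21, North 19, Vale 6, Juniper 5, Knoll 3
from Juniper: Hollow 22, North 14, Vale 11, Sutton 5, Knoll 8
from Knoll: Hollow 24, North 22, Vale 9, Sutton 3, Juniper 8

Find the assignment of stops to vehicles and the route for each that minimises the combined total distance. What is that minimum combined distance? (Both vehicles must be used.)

82 min — the smallest possible combined total.

Try each way of splitting the stops between the two vehicles (each non-empty) and, for each split, find the best tour for each vehicle:
  {North} + {Vale, Sutton, Juniper, Knoll}: 16 + 66 = 82
  {Vale} + {North, Sutton, Juniper, Knoll}: 54 + 54 = 108
  {North, Vale} + {Sutton, Juniper, Knoll}: 60 + 54 = 114
  {Sutton} + {North, Vale, Juniper, Knoll}: 42 + 66 = 108
  {North, Sutton} + {Vale, Juniper, Knoll}: 48 + 66 = 114
  {Vale, Sutton} + {North, Juniper, Knoll}: 54 + 54 = 108
  … (15 splits in total)
Best: vehicle 1 Hollow → North → Hollow = 16; vehicle 2 Hollow → Vale → Sutton → Knoll → Juniper → Hollow = 66; combined 82.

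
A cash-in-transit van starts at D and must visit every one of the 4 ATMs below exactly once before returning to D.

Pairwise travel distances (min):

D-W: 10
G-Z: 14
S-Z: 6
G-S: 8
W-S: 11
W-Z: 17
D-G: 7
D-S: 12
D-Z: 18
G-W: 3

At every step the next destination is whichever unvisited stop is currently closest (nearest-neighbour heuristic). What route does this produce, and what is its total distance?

Nearest-neighbour total = 45 min; route D → G → W → S → Z → D.

D → [G:7 / W:10 / S:12 / Z:18] → G (7)
G → [W:3 / S:8 / Z:14] → W (3)
W → [S:11 / Z:17] → S (11)
S → [Z:6] → Z (6)
Return Z→D: 18.
Total = 7 + 3 + 11 + 6 + 18 = 45.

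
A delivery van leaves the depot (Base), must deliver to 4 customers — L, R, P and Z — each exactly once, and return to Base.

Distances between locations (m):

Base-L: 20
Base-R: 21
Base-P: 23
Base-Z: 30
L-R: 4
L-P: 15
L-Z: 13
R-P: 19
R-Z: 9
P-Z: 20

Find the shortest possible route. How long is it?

Base→L→R→P→Z→Base: 20+4+19+20+30 = 93
Base→L→R→Z→P→Base: 20+4+9+20+23 = 76
Base→L→P→R→Z→Base: 20+15+19+9+30 = 93
Base→L→P→Z→R→Base: 20+15+20+9+21 = 85
Base→L→Z→R→P→Base: 20+13+9+19+23 = 84
Base→L→Z→P→R→Base: 20+13+20+19+21 = 93
Base→R→L→P→Z→Base: 21+4+15+20+30 = 90
Base→R→L→Z→P→Base: 21+4+13+20+23 = 81
Base→R→P→L→Z→Base: 21+19+15+13+30 = 98
Base→R→Z→L→P→Base: 21+9+13+15+23 = 81
Base→P→L→R→Z→Base: 23+15+4+9+30 = 81
Base→P→R→L→Z→Base: 23+19+4+13+30 = 89
The minimum is 76.
One optimal route: Base → L → R → Z → P → Base (or its reverse).

76 m — the shortest possible round trip.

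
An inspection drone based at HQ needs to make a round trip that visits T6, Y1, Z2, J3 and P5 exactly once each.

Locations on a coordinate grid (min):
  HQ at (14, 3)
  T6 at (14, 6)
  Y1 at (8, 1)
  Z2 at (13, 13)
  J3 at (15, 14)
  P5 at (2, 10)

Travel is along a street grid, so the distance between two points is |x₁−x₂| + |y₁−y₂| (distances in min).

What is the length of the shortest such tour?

52 min — the shortest possible round trip.

HQ-T6-Y1-Z2-J3-P5-HQ: 3+11+17+3+17+19 = 70
HQ-T6-Y1-Z2-P5-J3-HQ: 3+11+17+14+17+12 = 74
HQ-T6-Y1-J3-Z2-P5-HQ: 3+11+20+3+14+19 = 70
HQ-T6-Y1-J3-P5-Z2-HQ: 3+11+20+17+14+11 = 76
HQ-T6-Y1-P5-Z2-J3-HQ: 3+11+15+14+3+12 = 58
HQ-T6-Y1-P5-J3-Z2-HQ: 3+11+15+17+3+11 = 60
HQ-T6-Z2-Y1-J3-P5-HQ: 3+8+17+20+17+19 = 84
HQ-T6-Z2-Y1-P5-J3-HQ: 3+8+17+15+17+12 = 72
HQ-T6-Z2-J3-Y1-P5-HQ: 3+8+3+20+15+19 = 68
HQ-T6-Z2-J3-P5-Y1-HQ: 3+8+3+17+15+8 = 54
HQ-T6-Z2-P5-Y1-J3-HQ: 3+8+14+15+20+12 = 72
HQ-T6-Z2-P5-J3-Y1-HQ: 3+8+14+17+20+8 = 70
HQ-T6-J3-Y1-Z2-P5-HQ: 3+9+20+17+14+19 = 82
HQ-T6-J3-Y1-P5-Z2-HQ: 3+9+20+15+14+11 = 72
… (46 more)
HQ-T6-J3-Z2-P5-Y1-HQ: 3+9+3+14+15+8 = 52  ← best
The minimum is 52.
One optimal route: HQ → T6 → J3 → Z2 → P5 → Y1 → HQ (or its reverse).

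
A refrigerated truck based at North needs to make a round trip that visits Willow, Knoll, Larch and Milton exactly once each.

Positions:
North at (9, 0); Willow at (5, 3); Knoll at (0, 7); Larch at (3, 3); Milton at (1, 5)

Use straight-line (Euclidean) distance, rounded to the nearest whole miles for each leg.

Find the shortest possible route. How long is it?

North-Willow-Knoll-Larch-Milton-North: 5+6+5+3+9 = 28
North-Willow-Knoll-Milton-Larch-North: 5+6+2+3+7 = 23
North-Willow-Larch-Knoll-Milton-North: 5+2+5+2+9 = 23
North-Willow-Larch-Milton-Knoll-North: 5+2+3+2+11 = 23
North-Willow-Milton-Knoll-Larch-North: 5+4+2+5+7 = 23
North-Willow-Milton-Larch-Knoll-North: 5+4+3+5+11 = 28
North-Knoll-Willow-Larch-Milton-North: 11+6+2+3+9 = 31
North-Knoll-Willow-Milton-Larch-North: 11+6+4+3+7 = 31
North-Knoll-Larch-Willow-Milton-North: 11+5+2+4+9 = 31
North-Knoll-Milton-Willow-Larch-North: 11+2+4+2+7 = 26
North-Larch-Willow-Knoll-Milton-North: 7+2+6+2+9 = 26
North-Larch-Knoll-Willow-Milton-North: 7+5+6+4+9 = 31
The minimum is 23.
One optimal route: North → Willow → Knoll → Milton → Larch → North (or its reverse).

23 miles — the shortest possible round trip.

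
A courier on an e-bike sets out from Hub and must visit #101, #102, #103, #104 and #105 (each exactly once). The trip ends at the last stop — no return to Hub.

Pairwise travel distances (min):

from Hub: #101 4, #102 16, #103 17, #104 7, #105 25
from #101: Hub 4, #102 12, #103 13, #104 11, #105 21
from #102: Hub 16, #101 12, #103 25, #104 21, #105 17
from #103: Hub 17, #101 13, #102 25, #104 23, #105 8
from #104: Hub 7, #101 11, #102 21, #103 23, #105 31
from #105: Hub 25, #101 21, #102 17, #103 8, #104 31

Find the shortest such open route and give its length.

There are 5! = 120 possible orderings.
Hub - #101 - #102 - #103 - #104 - #105: 4+12+25+23+31 = 95
Hub - #101 - #102 - #103 - #105 - #104: 4+12+25+8+31 = 80
Hub - #101 - #102 - #104 - #103 - #105: 4+12+21+23+8 = 68
Hub - #101 - #102 - #104 - #105 - #103: 4+12+21+31+8 = 76
Hub - #101 - #102 - #105 - #103 - #104: 4+12+17+8+23 = 64
Hub - #101 - #102 - #105 - #104 - #103: 4+12+17+31+23 = 87
Hub - #101 - #103 - #102 - #104 - #105: 4+13+25+21+31 = 94
Hub - #101 - #103 - #102 - #105 - #104: 4+13+25+17+31 = 90
Hub - #101 - #103 - #104 - #102 - #105: 4+13+23+21+17 = 78
Hub - #101 - #103 - #104 - #105 - #102: 4+13+23+31+17 = 88
Hub - #101 - #103 - #105 - #102 - #104: 4+13+8+17+21 = 63
Hub - #101 - #103 - #105 - #104 - #102: 4+13+8+31+21 = 77
Hub - #101 - #104 - #102 - #103 - #105: 4+11+21+25+8 = 69
Hub - #101 - #104 - #102 - #105 - #103: 4+11+21+17+8 = 61
… (106 more)
Hub - #104 - #101 - #102 - #105 - #103: 7+11+12+17+8 = 55  ← best
The minimum is 55.
One shortest path: Hub → #104 → #101 → #102 → #105 → #103.

Minimum one-way distance = 55 min.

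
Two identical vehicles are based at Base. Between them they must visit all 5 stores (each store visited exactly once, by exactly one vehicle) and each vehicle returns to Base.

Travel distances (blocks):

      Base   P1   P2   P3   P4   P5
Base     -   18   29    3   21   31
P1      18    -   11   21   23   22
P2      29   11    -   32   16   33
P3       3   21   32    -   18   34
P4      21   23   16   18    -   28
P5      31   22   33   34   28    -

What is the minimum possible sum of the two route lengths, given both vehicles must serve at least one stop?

Minimum combined distance: 107 blocks.

Check every non-empty split of the stops between the two vehicles; for each half take its own optimal tour:
  {P1} + {P2, P3, P4, P5}: 36 + 101 = 137
  {P2} + {P1, P3, P4, P5}: 58 + 89 = 147
  {P1, P2} + {P3, P4, P5}: 58 + 80 = 138
  {P3} + {P1, P2, P4, P5}: 6 + 101 = 107
  {P1, P3} + {P2, P4, P5}: 42 + 101 = 143
  {P2, P3} + {P1, P4, P5}: 64 + 89 = 153
  … (15 splits in total)
Best: vehicle 1 Base → P3 → Base = 6; vehicle 2 Base → P4 → P2 → P1 → P5 → Base = 101; combined 107.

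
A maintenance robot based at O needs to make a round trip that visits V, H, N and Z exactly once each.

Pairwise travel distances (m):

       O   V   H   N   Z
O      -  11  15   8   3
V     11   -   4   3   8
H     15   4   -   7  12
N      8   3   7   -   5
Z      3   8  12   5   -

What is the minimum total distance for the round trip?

30 m — the shortest possible round trip.

There are 12 distinct closed tours to check (reversals are equivalent).
O - V - H - N - Z - O: 11+4+7+5+3 = 30
O - V - H - Z - N - O: 11+4+12+5+8 = 40
O - V - N - H - Z - O: 11+3+7+12+3 = 36
O - V - N - Z - H - O: 11+3+5+12+15 = 46
O - V - Z - H - N - O: 11+8+12+7+8 = 46
O - V - Z - N - H - O: 11+8+5+7+15 = 46
O - H - V - N - Z - O: 15+4+3+5+3 = 30
O - H - V - Z - N - O: 15+4+8+5+8 = 40
O - H - N - V - Z - O: 15+7+3+8+3 = 36
O - H - Z - V - N - O: 15+12+8+3+8 = 46
O - N - V - H - Z - O: 8+3+4+12+3 = 30
O - N - H - V - Z - O: 8+7+4+8+3 = 30
The minimum is 30.
One optimal route: O → V → H → N → Z → O (or its reverse).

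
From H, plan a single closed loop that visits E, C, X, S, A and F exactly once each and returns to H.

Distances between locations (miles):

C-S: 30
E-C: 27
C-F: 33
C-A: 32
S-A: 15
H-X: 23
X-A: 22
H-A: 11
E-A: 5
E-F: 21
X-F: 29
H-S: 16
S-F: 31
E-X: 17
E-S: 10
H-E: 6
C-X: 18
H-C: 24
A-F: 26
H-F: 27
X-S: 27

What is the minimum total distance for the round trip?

H-E-C-X-S-A-F-H: 6+27+18+27+15+26+27 = 146
H-E-C-X-S-F-A-H: 6+27+18+27+31+26+11 = 146
H-E-C-X-A-S-F-H: 6+27+18+22+15+31+27 = 146
H-E-C-X-A-F-S-H: 6+27+18+22+26+31+16 = 146
H-E-C-X-F-S-A-H: 6+27+18+29+31+15+11 = 137
H-E-C-X-F-A-S-H: 6+27+18+29+26+15+16 = 137
H-E-C-S-X-A-F-H: 6+27+30+27+22+26+27 = 165
H-E-C-S-X-F-A-H: 6+27+30+27+29+26+11 = 156
… (352 more)
H-E-S-A-F-X-C-H: 6+10+15+26+29+18+24 = 128  ← best
The minimum is 128.
One optimal route: H → E → S → A → F → X → C → H (or its reverse).

Shortest round trip = 128 miles.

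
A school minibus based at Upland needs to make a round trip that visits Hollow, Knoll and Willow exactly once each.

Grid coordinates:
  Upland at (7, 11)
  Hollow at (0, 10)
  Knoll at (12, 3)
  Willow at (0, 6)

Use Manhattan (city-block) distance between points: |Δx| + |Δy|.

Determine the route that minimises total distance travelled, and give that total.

Minimum total distance: 40.

With 3 stops there are 3!/2 = 3 distinct round trips (a route and its reverse cost the same).
Upland-Hollow-Knoll-Willow-Upland: 8+19+15+12 = 54
Upland-Hollow-Willow-Knoll-Upland: 8+4+15+13 = 40
Upland-Knoll-Hollow-Willow-Upland: 13+19+4+12 = 48
The minimum is 40.
One optimal route: Upland → Hollow → Willow → Knoll → Upland (or its reverse).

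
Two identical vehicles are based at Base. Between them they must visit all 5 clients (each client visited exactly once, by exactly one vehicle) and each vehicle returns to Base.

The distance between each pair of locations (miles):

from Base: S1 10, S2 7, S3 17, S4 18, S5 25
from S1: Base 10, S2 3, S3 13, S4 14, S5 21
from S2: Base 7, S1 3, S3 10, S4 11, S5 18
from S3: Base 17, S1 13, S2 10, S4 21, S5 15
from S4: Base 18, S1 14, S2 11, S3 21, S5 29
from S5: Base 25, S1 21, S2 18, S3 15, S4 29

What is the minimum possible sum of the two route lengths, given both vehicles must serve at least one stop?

99 miles — the smallest possible combined total.

There are 2^4 − 1 = 15 ways to divide the 5 stops into two non-empty groups. For each, the best each vehicle can do is its own shortest tour through its group:
  {S1} + {S2, S3, S4, S5}: 20 + 79 = 99
  {S2} + {S1, S3, S4, S5}: 14 + 85 = 99
  {S1, S2} + {S3, S4, S5}: 20 + 79 = 99
  {S3} + {S1, S2, S4, S5}: 34 + 78 = 112
  {S1, S3} + {S2, S4, S5}: 40 + 72 = 112
  {S2, S3} + {S1, S4, S5}: 34 + 78 = 112
  … (15 splits in total)
Best: vehicle 1 Base → S1 → Base = 20; vehicle 2 Base → S2 → S3 → S5 → S4 → Base = 79; combined 99.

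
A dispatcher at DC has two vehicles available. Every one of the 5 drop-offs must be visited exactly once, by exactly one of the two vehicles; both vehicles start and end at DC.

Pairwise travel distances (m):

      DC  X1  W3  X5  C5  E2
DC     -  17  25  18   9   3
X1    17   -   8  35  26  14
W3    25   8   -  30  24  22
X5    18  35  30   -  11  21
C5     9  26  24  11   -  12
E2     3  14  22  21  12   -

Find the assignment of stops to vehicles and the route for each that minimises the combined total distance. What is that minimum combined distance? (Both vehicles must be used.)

There are 2^4 − 1 = 15 ways to divide the 5 stops into two non-empty groups. For each, the best each vehicle can do is its own shortest tour through its group:
  {X1} + {W3, X5, C5, E2}: 34 + 75 = 109
  {W3} + {X1, X5, C5, E2}: 50 + 72 = 122
  {X1, W3} + {X5, C5, E2}: 50 + 44 = 94
  {X5} + {X1, W3, C5, E2}: 36 + 58 = 94
  {X1, X5} + {W3, C5, E2}: 70 + 58 = 128
  {W3, X5} + {X1, C5, E2}: 73 + 52 = 125
  … (15 splits in total)
  {X1, W3, X5, C5} + {E2}: 75 + 6 = 81  ← best
Best: vehicle 1 DC → X1 → W3 → X5 → C5 → DC = 75; vehicle 2 DC → E2 → DC = 6; combined 81.

Minimum combined distance: 81 m.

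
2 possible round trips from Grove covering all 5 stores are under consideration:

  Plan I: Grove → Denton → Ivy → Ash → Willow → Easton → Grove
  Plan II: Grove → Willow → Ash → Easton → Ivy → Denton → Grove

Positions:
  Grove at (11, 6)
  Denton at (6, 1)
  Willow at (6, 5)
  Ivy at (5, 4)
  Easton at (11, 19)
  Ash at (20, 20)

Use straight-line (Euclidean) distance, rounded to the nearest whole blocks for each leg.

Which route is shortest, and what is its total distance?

Shortest is Plan II, total 61 blocks.

Plan I: 7 + 3 + 22 + 21 + 15 + 13 = 81
Plan II: 5 + 21 + 9 + 16 + 3 + 7 = 61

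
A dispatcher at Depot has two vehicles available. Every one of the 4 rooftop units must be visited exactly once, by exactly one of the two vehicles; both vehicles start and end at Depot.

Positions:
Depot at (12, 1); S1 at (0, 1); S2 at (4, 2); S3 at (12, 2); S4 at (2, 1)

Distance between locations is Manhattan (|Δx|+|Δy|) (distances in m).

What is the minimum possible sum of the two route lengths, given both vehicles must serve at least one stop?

28 m — the smallest possible combined total.

Try each way of splitting the stops between the two vehicles (each non-empty) and, for each split, find the best tour for each vehicle:
  {S1} + {S2, S3, S4}: 24 + 22 = 46
  {S2} + {S1, S3, S4}: 18 + 26 = 44
  {S1, S2} + {S3, S4}: 26 + 22 = 48
  {S3} + {S1, S2, S4}: 2 + 26 = 28
  {S1, S3} + {S2, S4}: 26 + 22 = 48
  {S2, S3} + {S1, S4}: 18 + 24 = 42
  … (7 splits in total)
Best: vehicle 1 Depot → S3 → Depot = 2; vehicle 2 Depot → S1 → S4 → S2 → Depot = 26; combined 28.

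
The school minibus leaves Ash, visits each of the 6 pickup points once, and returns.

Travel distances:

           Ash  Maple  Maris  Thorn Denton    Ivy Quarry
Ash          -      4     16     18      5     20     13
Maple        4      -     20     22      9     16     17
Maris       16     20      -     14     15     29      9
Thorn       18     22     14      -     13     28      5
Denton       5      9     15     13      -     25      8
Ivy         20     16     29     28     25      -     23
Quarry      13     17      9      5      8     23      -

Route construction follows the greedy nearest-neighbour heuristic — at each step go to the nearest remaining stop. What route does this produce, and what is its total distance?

At Ash the remaining stops are Maple 4, Denton 5, Quarry 13, Maris 16, Thorn 18, Ivy 20; go to Maple.
At Maple the remaining stops are Denton 9, Ivy 16, Quarry 17, Maris 20, Thorn 22; go to Denton.
At Denton the remaining stops are Quarry 8, Thorn 13, Maris 15, Ivy 25; go to Quarry.
At Quarry the remaining stops are Thorn 5, Maris 9, Ivy 23; go to Thorn.
At Thorn the remaining stops are Maris 14, Ivy 28; go to Maris.
At Maris the remaining stops are Ivy 29; go to Ivy.
Return Ivy→Ash: 20.
Total = 4 + 9 + 8 + 5 + 14 + 29 + 20 = 89.

Total distance 89 via the nearest-neighbour route Ash → Maple → Denton → Quarry → Thorn → Maris → Ivy → Ash.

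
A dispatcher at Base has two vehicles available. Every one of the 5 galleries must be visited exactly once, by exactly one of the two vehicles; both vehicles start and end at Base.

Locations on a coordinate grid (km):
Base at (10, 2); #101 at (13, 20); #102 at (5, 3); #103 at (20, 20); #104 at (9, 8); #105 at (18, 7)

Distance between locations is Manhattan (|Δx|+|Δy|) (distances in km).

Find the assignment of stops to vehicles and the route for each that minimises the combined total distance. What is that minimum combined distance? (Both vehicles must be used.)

Minimum combined distance: 70 km.

Try each way of splitting the stops between the two vehicles (each non-empty) and, for each split, find the best tour for each vehicle:
  {#101} + {#102, #103, #104, #105}: 42 + 66 = 108
  {#102} + {#101, #103, #104, #105}: 12 + 58 = 70
  {#101, #102} + {#103, #104, #105}: 52 + 58 = 110
  {#103} + {#101, #102, #104, #105}: 56 + 62 = 118
  {#101, #103} + {#102, #104, #105}: 56 + 38 = 94
  {#102, #103} + {#101, #104, #105}: 66 + 54 = 120
  … (15 splits in total)
Best: vehicle 1 Base → #102 → Base = 12; vehicle 2 Base → #104 → #101 → #103 → #105 → Base = 58; combined 70.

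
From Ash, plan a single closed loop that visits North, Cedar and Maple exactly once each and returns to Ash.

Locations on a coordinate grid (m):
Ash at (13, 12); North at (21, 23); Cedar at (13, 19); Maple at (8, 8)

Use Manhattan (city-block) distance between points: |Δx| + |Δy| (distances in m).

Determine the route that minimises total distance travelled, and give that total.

With 3 stops there are 3!/2 = 3 distinct round trips (a route and its reverse cost the same).
Ash-North-Cedar-Maple-Ash: 19+12+16+9 = 56
Ash-North-Maple-Cedar-Ash: 19+28+16+7 = 70
Ash-Cedar-North-Maple-Ash: 7+12+28+9 = 56
The minimum is 56.
One optimal route: Ash → North → Cedar → Maple → Ash (or its reverse).

Shortest round trip = 56 m.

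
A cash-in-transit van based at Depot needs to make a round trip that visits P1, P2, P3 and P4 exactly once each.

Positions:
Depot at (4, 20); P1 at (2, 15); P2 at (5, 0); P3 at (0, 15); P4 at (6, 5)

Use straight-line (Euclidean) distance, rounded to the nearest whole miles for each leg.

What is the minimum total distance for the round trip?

Shortest round trip = 43 miles.

With 4 stops there are 4!/2 = 12 distinct round trips (a route and its reverse cost the same).
Depot - P1 - P2 - P3 - P4 - Depot: 5+15+16+12+15 = 63
Depot - P1 - P2 - P4 - P3 - Depot: 5+15+5+12+6 = 43
Depot - P1 - P3 - P2 - P4 - Depot: 5+2+16+5+15 = 43
Depot - P1 - P3 - P4 - P2 - Depot: 5+2+12+5+20 = 44
Depot - P1 - P4 - P2 - P3 - Depot: 5+11+5+16+6 = 43
Depot - P1 - P4 - P3 - P2 - Depot: 5+11+12+16+20 = 64
Depot - P2 - P1 - P3 - P4 - Depot: 20+15+2+12+15 = 64
Depot - P2 - P1 - P4 - P3 - Depot: 20+15+11+12+6 = 64
Depot - P2 - P3 - P1 - P4 - Depot: 20+16+2+11+15 = 64
Depot - P2 - P4 - P1 - P3 - Depot: 20+5+11+2+6 = 44
Depot - P3 - P1 - P2 - P4 - Depot: 6+2+15+5+15 = 43
Depot - P3 - P2 - P1 - P4 - Depot: 6+16+15+11+15 = 63
The minimum is 43.
One optimal route: Depot → P1 → P2 → P4 → P3 → Depot (or its reverse).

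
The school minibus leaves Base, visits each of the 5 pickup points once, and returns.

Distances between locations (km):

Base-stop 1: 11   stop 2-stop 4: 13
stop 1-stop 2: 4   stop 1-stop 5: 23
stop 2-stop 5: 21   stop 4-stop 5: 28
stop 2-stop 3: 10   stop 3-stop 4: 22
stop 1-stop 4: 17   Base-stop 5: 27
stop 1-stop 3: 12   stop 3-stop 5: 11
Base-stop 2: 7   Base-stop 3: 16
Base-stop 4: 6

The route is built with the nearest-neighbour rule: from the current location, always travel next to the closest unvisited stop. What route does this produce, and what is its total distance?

Base → [stop 4:6 / stop 2:7 / stop 1:11 / stop 3:16 / stop 5:27] → stop 4 (6)
stop 4 → [stop 2:13 / stop 1:17 / stop 3:22 / stop 5:28] → stop 2 (13)
stop 2 → [stop 1:4 / stop 3:10 / stop 5:21] → stop 1 (4)
stop 1 → [stop 3:12 / stop 5:23] → stop 3 (12)
stop 3 → [stop 5:11] → stop 5 (11)
Return stop 5→Base: 27.
Total = 6 + 13 + 4 + 12 + 11 + 27 = 73.

73 km along Base → stop 4 → stop 2 → stop 1 → stop 3 → stop 5 → Base.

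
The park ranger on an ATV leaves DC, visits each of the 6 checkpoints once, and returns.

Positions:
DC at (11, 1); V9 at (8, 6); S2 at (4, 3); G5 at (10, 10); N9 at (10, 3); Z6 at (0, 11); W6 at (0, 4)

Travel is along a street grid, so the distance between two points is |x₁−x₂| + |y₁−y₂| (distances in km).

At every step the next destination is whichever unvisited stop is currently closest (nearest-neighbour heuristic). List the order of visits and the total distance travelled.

46 km along DC → N9 → V9 → G5 → Z6 → W6 → S2 → DC.

DC → [N9:3 / V9:8 / S2:9 / G5:10 / W6:14 / Z6:21] → N9 (3)
N9 → [V9:5 / S2:6 / G5:7 / W6:11 / Z6:18] → V9 (5)
V9 → [G5:6 / S2:7 / W6:10 / Z6:13] → G5 (6)
G5 → [Z6:11 / S2:13 / W6:16] → Z6 (11)
Z6 → [W6:7 / S2:12] → W6 (7)
W6 → [S2:5] → S2 (5)
Return S2→DC: 9.
Total = 3 + 5 + 6 + 11 + 7 + 5 + 9 = 46.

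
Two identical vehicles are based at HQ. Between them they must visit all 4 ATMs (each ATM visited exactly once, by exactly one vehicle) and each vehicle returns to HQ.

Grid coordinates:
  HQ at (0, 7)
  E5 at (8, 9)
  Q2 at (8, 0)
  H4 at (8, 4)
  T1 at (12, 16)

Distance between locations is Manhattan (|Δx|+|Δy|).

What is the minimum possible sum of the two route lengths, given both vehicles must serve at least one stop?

Try each way of splitting the stops between the two vehicles (each non-empty) and, for each split, find the best tour for each vehicle:
  {E5} + {Q2, H4, T1}: 20 + 56 = 76
  {Q2} + {E5, H4, T1}: 30 + 48 = 78
  {E5, Q2} + {H4, T1}: 34 + 48 = 82
  {H4} + {E5, Q2, T1}: 22 + 56 = 78
  {E5, H4} + {Q2, T1}: 26 + 56 = 82
  {Q2, H4} + {E5, T1}: 30 + 42 = 72
  … (7 splits in total)
Best: vehicle 1 HQ → Q2 → H4 → HQ = 30; vehicle 2 HQ → E5 → T1 → HQ = 42; combined 72.

Minimum combined distance: 72.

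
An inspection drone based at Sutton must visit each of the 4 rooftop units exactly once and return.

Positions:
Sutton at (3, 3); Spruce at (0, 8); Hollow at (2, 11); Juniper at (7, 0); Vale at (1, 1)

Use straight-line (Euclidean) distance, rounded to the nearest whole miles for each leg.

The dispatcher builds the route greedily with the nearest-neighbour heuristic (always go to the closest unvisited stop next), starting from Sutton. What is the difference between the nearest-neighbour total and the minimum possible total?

Sutton: Vale=3, Juniper=5, Spruce=6, Hollow=8 ⇒ Vale
Vale: Juniper=6, Spruce=7, Hollow=10 ⇒ Juniper
Juniper: Spruce=11, Hollow=12 ⇒ Spruce
Spruce: Hollow=4 ⇒ Hollow
NN route Sutton → Vale → Juniper → Spruce → Hollow → Sutton costs 32.
Optimal: Sutton → Hollow → Spruce → Vale → Juniper → Sutton costs 30 (by enumerating all 12 distinct tours).
Excess = 32 − 30 = 2.

The nearest-neighbour route is 2 miles longer than optimal.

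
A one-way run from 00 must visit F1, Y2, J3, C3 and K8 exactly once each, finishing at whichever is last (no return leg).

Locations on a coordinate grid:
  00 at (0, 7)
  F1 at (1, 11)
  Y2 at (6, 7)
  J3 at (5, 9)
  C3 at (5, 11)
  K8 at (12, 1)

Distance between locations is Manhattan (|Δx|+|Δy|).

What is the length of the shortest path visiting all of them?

There are 5! = 120 possible orderings.
00 - F1 - Y2 - J3 - C3 - K8: 5+9+3+2+17 = 36
00 - F1 - Y2 - J3 - K8 - C3: 5+9+3+15+17 = 49
00 - F1 - Y2 - C3 - J3 - K8: 5+9+5+2+15 = 36
00 - F1 - Y2 - C3 - K8 - J3: 5+9+5+17+15 = 51
00 - F1 - Y2 - K8 - J3 - C3: 5+9+12+15+2 = 43
00 - F1 - Y2 - K8 - C3 - J3: 5+9+12+17+2 = 45
00 - F1 - J3 - Y2 - C3 - K8: 5+6+3+5+17 = 36
00 - F1 - J3 - Y2 - K8 - C3: 5+6+3+12+17 = 43
00 - F1 - J3 - C3 - Y2 - K8: 5+6+2+5+12 = 30
00 - F1 - J3 - C3 - K8 - Y2: 5+6+2+17+12 = 42
00 - F1 - J3 - K8 - Y2 - C3: 5+6+15+12+5 = 43
00 - F1 - J3 - K8 - C3 - Y2: 5+6+15+17+5 = 48
00 - F1 - C3 - Y2 - J3 - K8: 5+4+5+3+15 = 32
00 - F1 - C3 - Y2 - K8 - J3: 5+4+5+12+15 = 41
… (106 more)
00 - F1 - C3 - J3 - Y2 - K8: 5+4+2+3+12 = 26  ← best
The minimum is 26.
One shortest path: 00 → F1 → C3 → J3 → Y2 → K8.

26 — the minimum one-way total.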